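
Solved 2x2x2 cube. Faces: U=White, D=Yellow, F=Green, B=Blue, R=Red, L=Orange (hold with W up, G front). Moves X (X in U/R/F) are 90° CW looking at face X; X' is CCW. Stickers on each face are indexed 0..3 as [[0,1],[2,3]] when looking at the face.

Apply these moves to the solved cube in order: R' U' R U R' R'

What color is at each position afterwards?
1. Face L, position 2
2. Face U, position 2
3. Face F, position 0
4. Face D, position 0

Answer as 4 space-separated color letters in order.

After move 1 (R'): R=RRRR U=WBWB F=GWGW D=YGYG B=YBYB
After move 2 (U'): U=BBWW F=OOGW R=GWRR B=RRYB L=YBOO
After move 3 (R): R=RGRW U=BOWW F=OGGG D=YYYR B=WRBB
After move 4 (U): U=WBWO F=RGGG R=WRRW B=YBBB L=OGOO
After move 5 (R'): R=RWWR U=WBWY F=RBGO D=YGYG B=RBYB
After move 6 (R'): R=WRRW U=WYWR F=RBGY D=YBYO B=GBGB
Query 1: L[2] = O
Query 2: U[2] = W
Query 3: F[0] = R
Query 4: D[0] = Y

Answer: O W R Y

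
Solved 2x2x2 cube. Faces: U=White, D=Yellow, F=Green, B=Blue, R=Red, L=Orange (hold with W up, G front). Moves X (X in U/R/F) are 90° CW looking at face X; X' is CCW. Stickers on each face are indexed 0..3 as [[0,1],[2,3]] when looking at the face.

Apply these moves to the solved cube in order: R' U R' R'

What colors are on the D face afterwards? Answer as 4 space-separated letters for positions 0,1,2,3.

Answer: Y W Y B

Derivation:
After move 1 (R'): R=RRRR U=WBWB F=GWGW D=YGYG B=YBYB
After move 2 (U): U=WWBB F=RRGW R=YBRR B=OOYB L=GWOO
After move 3 (R'): R=BRYR U=WYBO F=RWGB D=YRYW B=GOGB
After move 4 (R'): R=RRBY U=WGBG F=RYGO D=YWYB B=WORB
Query: D face = YWYB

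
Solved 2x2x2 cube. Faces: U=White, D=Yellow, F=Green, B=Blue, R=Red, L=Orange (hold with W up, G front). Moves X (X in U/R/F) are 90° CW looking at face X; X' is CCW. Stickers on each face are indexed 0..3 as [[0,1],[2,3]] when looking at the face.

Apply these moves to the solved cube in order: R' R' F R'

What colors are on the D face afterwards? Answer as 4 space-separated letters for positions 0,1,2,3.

Answer: R G Y B

Derivation:
After move 1 (R'): R=RRRR U=WBWB F=GWGW D=YGYG B=YBYB
After move 2 (R'): R=RRRR U=WYWY F=GBGB D=YWYW B=GBGB
After move 3 (F): F=GGBB U=WYOO R=WRYR D=RRYW L=OYOW
After move 4 (R'): R=RRWY U=WGOG F=GYBO D=RGYB B=WBRB
Query: D face = RGYB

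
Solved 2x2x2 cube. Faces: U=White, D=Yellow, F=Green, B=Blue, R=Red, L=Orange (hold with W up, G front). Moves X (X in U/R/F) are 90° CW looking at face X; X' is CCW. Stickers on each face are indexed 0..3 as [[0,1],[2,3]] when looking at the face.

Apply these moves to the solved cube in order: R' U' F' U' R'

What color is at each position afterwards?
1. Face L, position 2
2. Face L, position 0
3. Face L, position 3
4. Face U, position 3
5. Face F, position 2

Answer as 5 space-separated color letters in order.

Answer: O R W G O

Derivation:
After move 1 (R'): R=RRRR U=WBWB F=GWGW D=YGYG B=YBYB
After move 2 (U'): U=BBWW F=OOGW R=GWRR B=RRYB L=YBOO
After move 3 (F'): F=OWOG U=BBGR R=GWYR D=BOYG L=YWOW
After move 4 (U'): U=BRBG F=YWOG R=OWYR B=GWYB L=RROW
After move 5 (R'): R=WROY U=BYBG F=YROG D=BWYG B=GWOB
Query 1: L[2] = O
Query 2: L[0] = R
Query 3: L[3] = W
Query 4: U[3] = G
Query 5: F[2] = O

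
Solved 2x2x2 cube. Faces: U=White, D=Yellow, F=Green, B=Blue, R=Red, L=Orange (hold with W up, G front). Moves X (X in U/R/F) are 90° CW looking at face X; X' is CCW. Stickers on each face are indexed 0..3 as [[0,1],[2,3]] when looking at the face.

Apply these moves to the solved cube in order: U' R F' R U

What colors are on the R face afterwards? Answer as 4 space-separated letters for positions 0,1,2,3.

Answer: R R G G

Derivation:
After move 1 (U'): U=WWWW F=OOGG R=GGRR B=RRBB L=BBOO
After move 2 (R): R=RGRG U=WOWG F=OYGY D=YBYR B=WRWB
After move 3 (F'): F=YYOG U=WORR R=BGYG D=BOYR L=BGOW
After move 4 (R): R=YBGG U=WYRG F=YOOR D=BWYW B=RROB
After move 5 (U): U=RWGY F=YBOR R=RRGG B=BGOB L=YOOW
Query: R face = RRGG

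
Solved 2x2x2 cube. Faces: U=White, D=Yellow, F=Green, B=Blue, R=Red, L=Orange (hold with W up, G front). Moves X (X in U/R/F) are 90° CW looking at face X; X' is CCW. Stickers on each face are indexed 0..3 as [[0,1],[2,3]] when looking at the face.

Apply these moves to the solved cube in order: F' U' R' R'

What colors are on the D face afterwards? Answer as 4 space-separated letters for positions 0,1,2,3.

After move 1 (F'): F=GGGG U=WWRR R=YRYR D=OOYY L=OWOW
After move 2 (U'): U=WRWR F=OWGG R=GGYR B=YRBB L=BBOW
After move 3 (R'): R=GRGY U=WBWY F=ORGR D=OWYG B=YROB
After move 4 (R'): R=RYGG U=WOWY F=OBGY D=ORYR B=GRWB
Query: D face = ORYR

Answer: O R Y R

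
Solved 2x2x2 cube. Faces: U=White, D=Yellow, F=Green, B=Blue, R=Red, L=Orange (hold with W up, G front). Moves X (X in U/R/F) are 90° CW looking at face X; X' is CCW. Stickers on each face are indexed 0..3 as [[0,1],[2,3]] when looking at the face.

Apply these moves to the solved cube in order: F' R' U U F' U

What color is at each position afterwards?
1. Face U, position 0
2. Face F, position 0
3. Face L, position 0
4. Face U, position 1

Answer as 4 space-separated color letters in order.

After move 1 (F'): F=GGGG U=WWRR R=YRYR D=OOYY L=OWOW
After move 2 (R'): R=RRYY U=WBRB F=GWGR D=OGYG B=YBOB
After move 3 (U): U=RWBB F=RRGR R=YBYY B=OWOB L=GWOW
After move 4 (U): U=BRBW F=YBGR R=OWYY B=GWOB L=RROW
After move 5 (F'): F=BRYG U=BROY R=GWOY D=RWYG L=RWOB
After move 6 (U): U=OBYR F=GWYG R=GWOY B=RWOB L=BROB
Query 1: U[0] = O
Query 2: F[0] = G
Query 3: L[0] = B
Query 4: U[1] = B

Answer: O G B B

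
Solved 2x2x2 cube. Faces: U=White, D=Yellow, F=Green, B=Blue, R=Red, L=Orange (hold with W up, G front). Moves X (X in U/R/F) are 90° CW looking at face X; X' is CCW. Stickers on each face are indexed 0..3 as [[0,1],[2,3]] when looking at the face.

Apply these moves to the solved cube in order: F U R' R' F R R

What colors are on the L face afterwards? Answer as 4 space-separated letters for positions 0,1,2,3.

Answer: G R O W

Derivation:
After move 1 (F): F=GGGG U=WWOO R=WRWR D=RRYY L=OYOY
After move 2 (U): U=OWOW F=WRGG R=BBWR B=OYBB L=GGOY
After move 3 (R'): R=BRBW U=OBOO F=WWGW D=RRYG B=YYRB
After move 4 (R'): R=RWBB U=OROY F=WBGO D=RWYW B=GYRB
After move 5 (F): F=GWOB U=ORYG R=OWYB D=BRYW L=GROW
After move 6 (R): R=YOBW U=OWYB F=GROW D=BRYG B=GYRB
After move 7 (R): R=BYWO U=ORYW F=GROG D=BRYG B=BYWB
Query: L face = GROW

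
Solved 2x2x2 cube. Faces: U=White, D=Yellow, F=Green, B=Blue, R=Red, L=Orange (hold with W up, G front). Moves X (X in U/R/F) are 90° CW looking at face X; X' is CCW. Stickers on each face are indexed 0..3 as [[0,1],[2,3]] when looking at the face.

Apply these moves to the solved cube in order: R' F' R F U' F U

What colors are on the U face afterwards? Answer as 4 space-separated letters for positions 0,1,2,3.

After move 1 (R'): R=RRRR U=WBWB F=GWGW D=YGYG B=YBYB
After move 2 (F'): F=WWGG U=WBRR R=GRYR D=OOYG L=OBOW
After move 3 (R): R=YGRR U=WWRG F=WOGG D=OYYY B=RBBB
After move 4 (F): F=GWGO U=WWWB R=RGGR D=RYYY L=OOOY
After move 5 (U'): U=WBWW F=OOGO R=GWGR B=RGBB L=RBOY
After move 6 (F): F=GOOO U=WBYB R=WWWR D=GGYY L=RROY
After move 7 (U): U=YWBB F=WWOO R=RGWR B=RRBB L=GOOY
Query: U face = YWBB

Answer: Y W B B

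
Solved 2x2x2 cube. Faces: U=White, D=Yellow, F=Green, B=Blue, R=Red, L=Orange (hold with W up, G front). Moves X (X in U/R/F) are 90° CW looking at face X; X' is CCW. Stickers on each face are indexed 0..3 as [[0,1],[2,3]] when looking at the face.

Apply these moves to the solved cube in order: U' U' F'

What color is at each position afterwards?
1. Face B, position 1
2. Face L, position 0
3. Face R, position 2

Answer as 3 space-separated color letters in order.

After move 1 (U'): U=WWWW F=OOGG R=GGRR B=RRBB L=BBOO
After move 2 (U'): U=WWWW F=BBGG R=OORR B=GGBB L=RROO
After move 3 (F'): F=BGBG U=WWOR R=YOYR D=ROYY L=RWOW
Query 1: B[1] = G
Query 2: L[0] = R
Query 3: R[2] = Y

Answer: G R Y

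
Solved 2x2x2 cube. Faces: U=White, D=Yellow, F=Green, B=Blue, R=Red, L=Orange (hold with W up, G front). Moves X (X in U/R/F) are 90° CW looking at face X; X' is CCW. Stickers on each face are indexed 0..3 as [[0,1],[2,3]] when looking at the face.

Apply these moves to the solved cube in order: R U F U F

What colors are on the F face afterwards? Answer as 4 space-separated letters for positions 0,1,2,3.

After move 1 (R): R=RRRR U=WGWG F=GYGY D=YBYB B=WBWB
After move 2 (U): U=WWGG F=RRGY R=WBRR B=OOWB L=GYOO
After move 3 (F): F=GRYR U=WWOY R=GBGR D=RWYB L=GYOB
After move 4 (U): U=OWYW F=GBYR R=OOGR B=GYWB L=GROB
After move 5 (F): F=YGRB U=OWBR R=YOWR D=GOYB L=GROW
Query: F face = YGRB

Answer: Y G R B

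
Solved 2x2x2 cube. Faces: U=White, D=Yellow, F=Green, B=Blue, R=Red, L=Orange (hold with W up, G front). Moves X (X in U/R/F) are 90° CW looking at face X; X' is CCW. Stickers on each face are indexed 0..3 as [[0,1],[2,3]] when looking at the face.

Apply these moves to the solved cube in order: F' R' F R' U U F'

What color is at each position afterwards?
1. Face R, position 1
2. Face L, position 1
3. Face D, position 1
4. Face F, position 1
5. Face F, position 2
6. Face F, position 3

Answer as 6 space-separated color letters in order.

After move 1 (F'): F=GGGG U=WWRR R=YRYR D=OOYY L=OWOW
After move 2 (R'): R=RRYY U=WBRB F=GWGR D=OGYG B=YBOB
After move 3 (F): F=GGRW U=WBWW R=RRBY D=YRYG L=OOOG
After move 4 (R'): R=RYRB U=WOWY F=GBRW D=YGYW B=GBRB
After move 5 (U): U=WWYO F=RYRW R=GBRB B=OORB L=GBOG
After move 6 (U): U=YWOW F=GBRW R=OORB B=GBRB L=RYOG
After move 7 (F'): F=BWGR U=YWOR R=GOYB D=YGYW L=RWOO
Query 1: R[1] = O
Query 2: L[1] = W
Query 3: D[1] = G
Query 4: F[1] = W
Query 5: F[2] = G
Query 6: F[3] = R

Answer: O W G W G R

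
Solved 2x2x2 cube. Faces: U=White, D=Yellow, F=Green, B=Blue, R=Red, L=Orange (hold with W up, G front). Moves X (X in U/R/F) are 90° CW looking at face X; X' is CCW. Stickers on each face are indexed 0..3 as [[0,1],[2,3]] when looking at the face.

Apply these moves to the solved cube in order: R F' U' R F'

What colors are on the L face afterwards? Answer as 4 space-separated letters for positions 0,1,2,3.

Answer: W G O W

Derivation:
After move 1 (R): R=RRRR U=WGWG F=GYGY D=YBYB B=WBWB
After move 2 (F'): F=YYGG U=WGRR R=BRYR D=OOYB L=OGOW
After move 3 (U'): U=GRWR F=OGGG R=YYYR B=BRWB L=WBOW
After move 4 (R): R=YYRY U=GGWG F=OOGB D=OWYB B=RRRB
After move 5 (F'): F=OBOG U=GGYR R=WYOY D=BWYB L=WGOW
Query: L face = WGOW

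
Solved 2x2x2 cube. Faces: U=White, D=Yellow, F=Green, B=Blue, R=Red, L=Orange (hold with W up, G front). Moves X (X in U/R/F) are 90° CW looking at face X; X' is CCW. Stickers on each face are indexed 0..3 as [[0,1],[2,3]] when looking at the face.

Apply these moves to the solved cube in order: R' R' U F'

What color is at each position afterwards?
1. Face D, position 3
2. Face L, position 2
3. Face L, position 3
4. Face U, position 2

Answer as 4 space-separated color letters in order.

After move 1 (R'): R=RRRR U=WBWB F=GWGW D=YGYG B=YBYB
After move 2 (R'): R=RRRR U=WYWY F=GBGB D=YWYW B=GBGB
After move 3 (U): U=WWYY F=RRGB R=GBRR B=OOGB L=GBOO
After move 4 (F'): F=RBRG U=WWGR R=WBYR D=BOYW L=GYOY
Query 1: D[3] = W
Query 2: L[2] = O
Query 3: L[3] = Y
Query 4: U[2] = G

Answer: W O Y G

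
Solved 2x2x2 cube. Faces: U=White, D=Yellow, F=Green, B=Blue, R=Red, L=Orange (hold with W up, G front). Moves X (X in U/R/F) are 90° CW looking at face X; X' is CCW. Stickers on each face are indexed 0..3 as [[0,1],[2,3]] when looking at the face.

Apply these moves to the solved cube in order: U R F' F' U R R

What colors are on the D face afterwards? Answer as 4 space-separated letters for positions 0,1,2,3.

Answer: G W Y R

Derivation:
After move 1 (U): U=WWWW F=RRGG R=BBRR B=OOBB L=GGOO
After move 2 (R): R=RBRB U=WRWG F=RYGY D=YBYO B=WOWB
After move 3 (F'): F=YYRG U=WRRR R=BBYB D=GOYO L=GGOW
After move 4 (F'): F=YGYR U=WRBY R=OBGB D=GWYO L=GROR
After move 5 (U): U=BWYR F=OBYR R=WOGB B=GRWB L=YGOR
After move 6 (R): R=GWBO U=BBYR F=OWYO D=GWYG B=RRWB
After move 7 (R): R=BGOW U=BWYO F=OWYG D=GWYR B=RRBB
Query: D face = GWYR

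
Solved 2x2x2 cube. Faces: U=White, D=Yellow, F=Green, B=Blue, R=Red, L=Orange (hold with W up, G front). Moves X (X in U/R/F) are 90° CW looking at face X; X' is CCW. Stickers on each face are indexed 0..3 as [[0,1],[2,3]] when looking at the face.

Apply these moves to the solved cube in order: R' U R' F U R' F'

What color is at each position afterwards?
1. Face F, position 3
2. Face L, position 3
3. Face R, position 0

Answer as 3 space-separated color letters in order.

Answer: B W R

Derivation:
After move 1 (R'): R=RRRR U=WBWB F=GWGW D=YGYG B=YBYB
After move 2 (U): U=WWBB F=RRGW R=YBRR B=OOYB L=GWOO
After move 3 (R'): R=BRYR U=WYBO F=RWGB D=YRYW B=GOGB
After move 4 (F): F=GRBW U=WYOW R=BROR D=YBYW L=GYOR
After move 5 (U): U=OWWY F=BRBW R=GOOR B=GYGB L=GROR
After move 6 (R'): R=ORGO U=OGWG F=BWBY D=YRYW B=WYBB
After move 7 (F'): F=WYBB U=OGOG R=RRYO D=RRYW L=GGOW
Query 1: F[3] = B
Query 2: L[3] = W
Query 3: R[0] = R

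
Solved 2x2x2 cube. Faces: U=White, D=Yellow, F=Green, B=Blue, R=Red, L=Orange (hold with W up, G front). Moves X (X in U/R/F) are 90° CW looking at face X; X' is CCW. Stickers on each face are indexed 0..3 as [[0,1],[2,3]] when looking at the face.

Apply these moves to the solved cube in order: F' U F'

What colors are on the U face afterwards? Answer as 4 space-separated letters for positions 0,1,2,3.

Answer: R W B Y

Derivation:
After move 1 (F'): F=GGGG U=WWRR R=YRYR D=OOYY L=OWOW
After move 2 (U): U=RWRW F=YRGG R=BBYR B=OWBB L=GGOW
After move 3 (F'): F=RGYG U=RWBY R=OBOR D=GWYY L=GWOR
Query: U face = RWBY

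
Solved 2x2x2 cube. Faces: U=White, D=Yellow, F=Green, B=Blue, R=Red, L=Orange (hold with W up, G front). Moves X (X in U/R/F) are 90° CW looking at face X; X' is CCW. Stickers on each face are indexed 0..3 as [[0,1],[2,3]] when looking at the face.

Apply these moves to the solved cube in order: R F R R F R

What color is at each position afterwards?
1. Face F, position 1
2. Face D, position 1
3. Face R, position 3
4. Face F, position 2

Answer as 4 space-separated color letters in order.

After move 1 (R): R=RRRR U=WGWG F=GYGY D=YBYB B=WBWB
After move 2 (F): F=GGYY U=WGOO R=WRGR D=RRYB L=OYOB
After move 3 (R): R=GWRR U=WGOY F=GRYB D=RWYW B=OBGB
After move 4 (R): R=RGRW U=WROB F=GWYW D=RGYO B=YBGB
After move 5 (F): F=YGWW U=WRBY R=OGBW D=RRYO L=OROG
After move 6 (R): R=BOWG U=WGBW F=YRWO D=RGYY B=YBRB
Query 1: F[1] = R
Query 2: D[1] = G
Query 3: R[3] = G
Query 4: F[2] = W

Answer: R G G W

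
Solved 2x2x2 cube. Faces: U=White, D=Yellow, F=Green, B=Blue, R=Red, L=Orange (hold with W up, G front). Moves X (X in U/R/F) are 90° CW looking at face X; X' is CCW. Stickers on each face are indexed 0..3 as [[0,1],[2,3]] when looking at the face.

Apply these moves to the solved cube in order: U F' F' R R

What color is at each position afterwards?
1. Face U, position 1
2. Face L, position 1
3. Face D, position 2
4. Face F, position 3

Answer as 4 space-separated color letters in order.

After move 1 (U): U=WWWW F=RRGG R=BBRR B=OOBB L=GGOO
After move 2 (F'): F=RGRG U=WWBR R=YBYR D=GOYY L=GWOW
After move 3 (F'): F=GGRR U=WWYY R=OBGR D=WWYY L=GROB
After move 4 (R): R=GORB U=WGYR F=GWRY D=WBYO B=YOWB
After move 5 (R): R=RGBO U=WWYY F=GBRO D=WWYY B=ROGB
Query 1: U[1] = W
Query 2: L[1] = R
Query 3: D[2] = Y
Query 4: F[3] = O

Answer: W R Y O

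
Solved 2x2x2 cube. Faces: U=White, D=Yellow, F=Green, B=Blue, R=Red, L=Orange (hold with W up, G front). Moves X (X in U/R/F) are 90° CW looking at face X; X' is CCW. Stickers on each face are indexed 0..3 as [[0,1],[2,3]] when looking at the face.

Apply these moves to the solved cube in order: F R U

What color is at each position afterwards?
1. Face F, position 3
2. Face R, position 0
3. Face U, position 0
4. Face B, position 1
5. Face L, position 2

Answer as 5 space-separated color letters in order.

Answer: Y O O Y O

Derivation:
After move 1 (F): F=GGGG U=WWOO R=WRWR D=RRYY L=OYOY
After move 2 (R): R=WWRR U=WGOG F=GRGY D=RBYB B=OBWB
After move 3 (U): U=OWGG F=WWGY R=OBRR B=OYWB L=GROY
Query 1: F[3] = Y
Query 2: R[0] = O
Query 3: U[0] = O
Query 4: B[1] = Y
Query 5: L[2] = O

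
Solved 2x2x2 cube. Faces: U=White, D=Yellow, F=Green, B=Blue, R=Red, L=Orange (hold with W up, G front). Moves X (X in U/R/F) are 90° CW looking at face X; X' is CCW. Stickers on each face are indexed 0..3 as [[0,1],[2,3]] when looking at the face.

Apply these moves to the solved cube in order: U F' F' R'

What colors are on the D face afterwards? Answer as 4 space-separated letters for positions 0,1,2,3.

Answer: W G Y R

Derivation:
After move 1 (U): U=WWWW F=RRGG R=BBRR B=OOBB L=GGOO
After move 2 (F'): F=RGRG U=WWBR R=YBYR D=GOYY L=GWOW
After move 3 (F'): F=GGRR U=WWYY R=OBGR D=WWYY L=GROB
After move 4 (R'): R=BROG U=WBYO F=GWRY D=WGYR B=YOWB
Query: D face = WGYR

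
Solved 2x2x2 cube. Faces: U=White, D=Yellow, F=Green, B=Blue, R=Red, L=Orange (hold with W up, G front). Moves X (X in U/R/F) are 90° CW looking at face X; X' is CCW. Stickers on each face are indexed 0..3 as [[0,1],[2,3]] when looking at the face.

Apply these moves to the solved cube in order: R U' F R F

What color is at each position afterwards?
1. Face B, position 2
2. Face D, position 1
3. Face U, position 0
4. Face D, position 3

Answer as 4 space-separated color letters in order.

Answer: G W G R

Derivation:
After move 1 (R): R=RRRR U=WGWG F=GYGY D=YBYB B=WBWB
After move 2 (U'): U=GGWW F=OOGY R=GYRR B=RRWB L=WBOO
After move 3 (F): F=GOYO U=GGOB R=WYWR D=RGYB L=WYOB
After move 4 (R): R=WWRY U=GOOO F=GGYB D=RWYR B=BRGB
After move 5 (F): F=YGBG U=GOBY R=OWOY D=RWYR L=WROW
Query 1: B[2] = G
Query 2: D[1] = W
Query 3: U[0] = G
Query 4: D[3] = R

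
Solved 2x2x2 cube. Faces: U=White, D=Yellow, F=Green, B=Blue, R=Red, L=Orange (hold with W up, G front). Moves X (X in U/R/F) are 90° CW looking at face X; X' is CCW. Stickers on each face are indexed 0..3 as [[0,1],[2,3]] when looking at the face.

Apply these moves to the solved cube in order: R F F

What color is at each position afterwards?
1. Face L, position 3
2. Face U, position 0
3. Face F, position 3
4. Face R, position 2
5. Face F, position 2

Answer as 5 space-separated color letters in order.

After move 1 (R): R=RRRR U=WGWG F=GYGY D=YBYB B=WBWB
After move 2 (F): F=GGYY U=WGOO R=WRGR D=RRYB L=OYOB
After move 3 (F): F=YGYG U=WGBY R=OROR D=GWYB L=OROR
Query 1: L[3] = R
Query 2: U[0] = W
Query 3: F[3] = G
Query 4: R[2] = O
Query 5: F[2] = Y

Answer: R W G O Y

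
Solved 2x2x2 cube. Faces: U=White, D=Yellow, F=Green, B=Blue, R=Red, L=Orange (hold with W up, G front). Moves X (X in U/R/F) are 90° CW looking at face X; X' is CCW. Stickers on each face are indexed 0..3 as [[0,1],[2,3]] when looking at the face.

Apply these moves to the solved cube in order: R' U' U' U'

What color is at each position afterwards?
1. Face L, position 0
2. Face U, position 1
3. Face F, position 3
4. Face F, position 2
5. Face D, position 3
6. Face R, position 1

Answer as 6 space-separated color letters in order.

After move 1 (R'): R=RRRR U=WBWB F=GWGW D=YGYG B=YBYB
After move 2 (U'): U=BBWW F=OOGW R=GWRR B=RRYB L=YBOO
After move 3 (U'): U=BWBW F=YBGW R=OORR B=GWYB L=RROO
After move 4 (U'): U=WWBB F=RRGW R=YBRR B=OOYB L=GWOO
Query 1: L[0] = G
Query 2: U[1] = W
Query 3: F[3] = W
Query 4: F[2] = G
Query 5: D[3] = G
Query 6: R[1] = B

Answer: G W W G G B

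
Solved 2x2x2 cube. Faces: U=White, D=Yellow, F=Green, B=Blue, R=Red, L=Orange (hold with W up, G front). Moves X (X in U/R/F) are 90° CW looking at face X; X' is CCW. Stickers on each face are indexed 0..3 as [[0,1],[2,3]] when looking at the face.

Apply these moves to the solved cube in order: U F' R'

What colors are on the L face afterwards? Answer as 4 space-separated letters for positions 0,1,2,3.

Answer: G W O W

Derivation:
After move 1 (U): U=WWWW F=RRGG R=BBRR B=OOBB L=GGOO
After move 2 (F'): F=RGRG U=WWBR R=YBYR D=GOYY L=GWOW
After move 3 (R'): R=BRYY U=WBBO F=RWRR D=GGYG B=YOOB
Query: L face = GWOW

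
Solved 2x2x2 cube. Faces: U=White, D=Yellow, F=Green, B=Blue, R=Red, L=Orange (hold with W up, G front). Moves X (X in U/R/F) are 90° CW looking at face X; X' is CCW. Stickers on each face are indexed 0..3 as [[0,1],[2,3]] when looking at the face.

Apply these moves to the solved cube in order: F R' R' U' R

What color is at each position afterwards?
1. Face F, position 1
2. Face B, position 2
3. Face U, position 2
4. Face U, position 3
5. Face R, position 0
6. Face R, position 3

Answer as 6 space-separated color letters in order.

After move 1 (F): F=GGGG U=WWOO R=WRWR D=RRYY L=OYOY
After move 2 (R'): R=RRWW U=WBOB F=GWGO D=RGYG B=YBRB
After move 3 (R'): R=RWRW U=WROY F=GBGB D=RWYO B=GBGB
After move 4 (U'): U=RYWO F=OYGB R=GBRW B=RWGB L=GBOY
After move 5 (R): R=RGWB U=RYWB F=OWGO D=RGYR B=OWYB
Query 1: F[1] = W
Query 2: B[2] = Y
Query 3: U[2] = W
Query 4: U[3] = B
Query 5: R[0] = R
Query 6: R[3] = B

Answer: W Y W B R B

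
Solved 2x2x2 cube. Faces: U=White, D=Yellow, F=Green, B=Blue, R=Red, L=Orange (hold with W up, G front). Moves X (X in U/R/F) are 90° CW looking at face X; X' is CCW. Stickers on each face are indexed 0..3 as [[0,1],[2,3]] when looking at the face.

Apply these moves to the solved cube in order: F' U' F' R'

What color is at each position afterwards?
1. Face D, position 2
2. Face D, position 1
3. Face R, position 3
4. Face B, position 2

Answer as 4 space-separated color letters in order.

Answer: Y G O W

Derivation:
After move 1 (F'): F=GGGG U=WWRR R=YRYR D=OOYY L=OWOW
After move 2 (U'): U=WRWR F=OWGG R=GGYR B=YRBB L=BBOW
After move 3 (F'): F=WGOG U=WRGY R=OGOR D=BWYY L=BROW
After move 4 (R'): R=GROO U=WBGY F=WROY D=BGYG B=YRWB
Query 1: D[2] = Y
Query 2: D[1] = G
Query 3: R[3] = O
Query 4: B[2] = W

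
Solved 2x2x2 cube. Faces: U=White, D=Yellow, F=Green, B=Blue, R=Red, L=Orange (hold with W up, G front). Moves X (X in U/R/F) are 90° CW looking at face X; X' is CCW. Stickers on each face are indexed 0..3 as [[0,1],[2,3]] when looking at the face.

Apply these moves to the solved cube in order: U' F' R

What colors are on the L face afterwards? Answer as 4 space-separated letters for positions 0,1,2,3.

Answer: B W O W

Derivation:
After move 1 (U'): U=WWWW F=OOGG R=GGRR B=RRBB L=BBOO
After move 2 (F'): F=OGOG U=WWGR R=YGYR D=BOYY L=BWOW
After move 3 (R): R=YYRG U=WGGG F=OOOY D=BBYR B=RRWB
Query: L face = BWOW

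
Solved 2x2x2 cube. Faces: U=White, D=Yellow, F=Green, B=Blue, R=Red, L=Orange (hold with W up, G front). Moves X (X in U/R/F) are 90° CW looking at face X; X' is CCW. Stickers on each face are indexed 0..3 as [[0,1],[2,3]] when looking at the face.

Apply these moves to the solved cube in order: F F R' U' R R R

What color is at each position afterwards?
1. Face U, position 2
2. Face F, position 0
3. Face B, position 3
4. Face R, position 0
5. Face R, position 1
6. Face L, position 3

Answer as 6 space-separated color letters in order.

Answer: W O B W O R

Derivation:
After move 1 (F): F=GGGG U=WWOO R=WRWR D=RRYY L=OYOY
After move 2 (F): F=GGGG U=WWYY R=OROR D=WWYY L=OROR
After move 3 (R'): R=RROO U=WBYB F=GWGY D=WGYG B=YBWB
After move 4 (U'): U=BBWY F=ORGY R=GWOO B=RRWB L=YBOR
After move 5 (R): R=OGOW U=BRWY F=OGGG D=WWYR B=YRBB
After move 6 (R): R=OOWG U=BGWG F=OWGR D=WBYY B=YRRB
After move 7 (R): R=WOGO U=BWWR F=OBGY D=WRYY B=GRGB
Query 1: U[2] = W
Query 2: F[0] = O
Query 3: B[3] = B
Query 4: R[0] = W
Query 5: R[1] = O
Query 6: L[3] = R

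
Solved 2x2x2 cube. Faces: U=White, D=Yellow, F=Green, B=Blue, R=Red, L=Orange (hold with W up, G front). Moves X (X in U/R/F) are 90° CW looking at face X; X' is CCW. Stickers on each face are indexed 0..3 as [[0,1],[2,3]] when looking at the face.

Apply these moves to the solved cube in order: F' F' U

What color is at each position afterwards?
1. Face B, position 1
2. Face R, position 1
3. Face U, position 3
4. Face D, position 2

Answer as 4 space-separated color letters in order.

Answer: R B W Y

Derivation:
After move 1 (F'): F=GGGG U=WWRR R=YRYR D=OOYY L=OWOW
After move 2 (F'): F=GGGG U=WWYY R=OROR D=WWYY L=OROR
After move 3 (U): U=YWYW F=ORGG R=BBOR B=ORBB L=GGOR
Query 1: B[1] = R
Query 2: R[1] = B
Query 3: U[3] = W
Query 4: D[2] = Y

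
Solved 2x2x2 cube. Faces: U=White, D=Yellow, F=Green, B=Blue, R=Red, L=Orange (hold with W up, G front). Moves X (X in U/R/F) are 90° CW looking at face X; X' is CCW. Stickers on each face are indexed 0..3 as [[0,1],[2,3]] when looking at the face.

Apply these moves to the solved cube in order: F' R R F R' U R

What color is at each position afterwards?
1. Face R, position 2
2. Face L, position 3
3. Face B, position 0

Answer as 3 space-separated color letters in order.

After move 1 (F'): F=GGGG U=WWRR R=YRYR D=OOYY L=OWOW
After move 2 (R): R=YYRR U=WGRG F=GOGY D=OBYB B=RBWB
After move 3 (R): R=RYRY U=WORY F=GBGB D=OWYR B=GBGB
After move 4 (F): F=GGBB U=WOWW R=RYYY D=RRYR L=OOOW
After move 5 (R'): R=YYRY U=WGWG F=GOBW D=RGYB B=RBRB
After move 6 (U): U=WWGG F=YYBW R=RBRY B=OORB L=GOOW
After move 7 (R): R=RRYB U=WYGW F=YGBB D=RRYO B=GOWB
Query 1: R[2] = Y
Query 2: L[3] = W
Query 3: B[0] = G

Answer: Y W G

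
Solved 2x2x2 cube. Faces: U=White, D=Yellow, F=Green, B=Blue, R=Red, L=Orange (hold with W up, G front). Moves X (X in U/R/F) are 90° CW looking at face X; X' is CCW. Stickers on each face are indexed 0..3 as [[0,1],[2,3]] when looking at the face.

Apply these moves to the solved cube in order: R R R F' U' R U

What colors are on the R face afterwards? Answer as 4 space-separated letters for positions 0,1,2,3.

Answer: R R R W

Derivation:
After move 1 (R): R=RRRR U=WGWG F=GYGY D=YBYB B=WBWB
After move 2 (R): R=RRRR U=WYWY F=GBGB D=YWYW B=GBGB
After move 3 (R): R=RRRR U=WBWB F=GWGW D=YGYG B=YBYB
After move 4 (F'): F=WWGG U=WBRR R=GRYR D=OOYG L=OBOW
After move 5 (U'): U=BRWR F=OBGG R=WWYR B=GRYB L=YBOW
After move 6 (R): R=YWRW U=BBWG F=OOGG D=OYYG B=RRRB
After move 7 (U): U=WBGB F=YWGG R=RRRW B=YBRB L=OOOW
Query: R face = RRRW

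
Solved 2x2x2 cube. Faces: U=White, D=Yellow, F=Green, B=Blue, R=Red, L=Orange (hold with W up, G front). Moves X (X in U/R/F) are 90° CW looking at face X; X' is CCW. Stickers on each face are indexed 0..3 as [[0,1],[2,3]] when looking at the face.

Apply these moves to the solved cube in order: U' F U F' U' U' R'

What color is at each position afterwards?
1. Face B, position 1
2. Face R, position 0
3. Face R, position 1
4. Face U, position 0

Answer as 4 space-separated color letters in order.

Answer: O W R W

Derivation:
After move 1 (U'): U=WWWW F=OOGG R=GGRR B=RRBB L=BBOO
After move 2 (F): F=GOGO U=WWOB R=WGWR D=RGYY L=BYOY
After move 3 (U): U=OWBW F=WGGO R=RRWR B=BYBB L=GOOY
After move 4 (F'): F=GOWG U=OWRW R=GRRR D=OYYY L=GWOB
After move 5 (U'): U=WWOR F=GWWG R=GORR B=GRBB L=BYOB
After move 6 (U'): U=WRWO F=BYWG R=GWRR B=GOBB L=GROB
After move 7 (R'): R=WRGR U=WBWG F=BRWO D=OYYG B=YOYB
Query 1: B[1] = O
Query 2: R[0] = W
Query 3: R[1] = R
Query 4: U[0] = W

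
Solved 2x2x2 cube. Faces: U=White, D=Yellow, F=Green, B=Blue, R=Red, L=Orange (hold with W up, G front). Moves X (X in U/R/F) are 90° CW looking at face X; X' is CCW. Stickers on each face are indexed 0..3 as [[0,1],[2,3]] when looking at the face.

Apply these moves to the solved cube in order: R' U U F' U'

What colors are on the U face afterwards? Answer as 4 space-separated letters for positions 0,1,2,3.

After move 1 (R'): R=RRRR U=WBWB F=GWGW D=YGYG B=YBYB
After move 2 (U): U=WWBB F=RRGW R=YBRR B=OOYB L=GWOO
After move 3 (U): U=BWBW F=YBGW R=OORR B=GWYB L=RROO
After move 4 (F'): F=BWYG U=BWOR R=GOYR D=ROYG L=RWOB
After move 5 (U'): U=WRBO F=RWYG R=BWYR B=GOYB L=GWOB
Query: U face = WRBO

Answer: W R B O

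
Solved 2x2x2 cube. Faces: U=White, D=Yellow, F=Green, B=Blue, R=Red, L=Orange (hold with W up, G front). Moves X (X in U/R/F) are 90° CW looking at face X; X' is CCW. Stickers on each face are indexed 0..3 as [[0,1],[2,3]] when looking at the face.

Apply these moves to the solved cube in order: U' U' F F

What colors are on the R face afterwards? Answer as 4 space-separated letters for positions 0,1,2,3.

After move 1 (U'): U=WWWW F=OOGG R=GGRR B=RRBB L=BBOO
After move 2 (U'): U=WWWW F=BBGG R=OORR B=GGBB L=RROO
After move 3 (F): F=GBGB U=WWOR R=WOWR D=ROYY L=RYOY
After move 4 (F): F=GGBB U=WWYY R=OORR D=WWYY L=RROO
Query: R face = OORR

Answer: O O R R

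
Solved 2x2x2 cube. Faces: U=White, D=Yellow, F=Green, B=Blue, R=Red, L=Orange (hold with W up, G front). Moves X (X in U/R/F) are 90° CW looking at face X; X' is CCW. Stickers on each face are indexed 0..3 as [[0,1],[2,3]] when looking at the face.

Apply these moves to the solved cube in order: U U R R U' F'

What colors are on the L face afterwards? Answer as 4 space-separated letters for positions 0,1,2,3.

After move 1 (U): U=WWWW F=RRGG R=BBRR B=OOBB L=GGOO
After move 2 (U): U=WWWW F=BBGG R=OORR B=GGBB L=RROO
After move 3 (R): R=RORO U=WBWG F=BYGY D=YBYG B=WGWB
After move 4 (R): R=RROO U=WYWY F=BBGG D=YWYW B=GGBB
After move 5 (U'): U=YYWW F=RRGG R=BBOO B=RRBB L=GGOO
After move 6 (F'): F=RGRG U=YYBO R=WBYO D=GOYW L=GWOW
Query: L face = GWOW

Answer: G W O W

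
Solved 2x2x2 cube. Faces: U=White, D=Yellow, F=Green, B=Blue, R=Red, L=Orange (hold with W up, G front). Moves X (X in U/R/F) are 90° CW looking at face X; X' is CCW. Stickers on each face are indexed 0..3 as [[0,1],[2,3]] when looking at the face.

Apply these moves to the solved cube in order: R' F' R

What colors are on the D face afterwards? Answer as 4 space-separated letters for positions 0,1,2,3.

Answer: O Y Y Y

Derivation:
After move 1 (R'): R=RRRR U=WBWB F=GWGW D=YGYG B=YBYB
After move 2 (F'): F=WWGG U=WBRR R=GRYR D=OOYG L=OBOW
After move 3 (R): R=YGRR U=WWRG F=WOGG D=OYYY B=RBBB
Query: D face = OYYY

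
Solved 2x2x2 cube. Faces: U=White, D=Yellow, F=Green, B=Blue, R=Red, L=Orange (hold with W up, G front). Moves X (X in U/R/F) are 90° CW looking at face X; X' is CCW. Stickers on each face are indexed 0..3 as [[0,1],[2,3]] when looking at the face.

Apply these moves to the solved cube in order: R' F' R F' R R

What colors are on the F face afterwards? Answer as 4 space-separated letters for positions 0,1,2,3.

After move 1 (R'): R=RRRR U=WBWB F=GWGW D=YGYG B=YBYB
After move 2 (F'): F=WWGG U=WBRR R=GRYR D=OOYG L=OBOW
After move 3 (R): R=YGRR U=WWRG F=WOGG D=OYYY B=RBBB
After move 4 (F'): F=OGWG U=WWYR R=YGOR D=BWYY L=OGOR
After move 5 (R): R=OYRG U=WGYG F=OWWY D=BBYR B=RBWB
After move 6 (R): R=ROGY U=WWYY F=OBWR D=BWYR B=GBGB
Query: F face = OBWR

Answer: O B W R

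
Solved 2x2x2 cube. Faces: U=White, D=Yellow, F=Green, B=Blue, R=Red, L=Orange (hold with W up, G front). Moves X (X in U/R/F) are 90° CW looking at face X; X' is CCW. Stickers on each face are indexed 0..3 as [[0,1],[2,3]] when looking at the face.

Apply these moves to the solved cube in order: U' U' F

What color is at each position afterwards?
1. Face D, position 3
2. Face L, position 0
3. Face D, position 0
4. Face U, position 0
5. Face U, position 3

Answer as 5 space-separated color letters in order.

Answer: Y R R W R

Derivation:
After move 1 (U'): U=WWWW F=OOGG R=GGRR B=RRBB L=BBOO
After move 2 (U'): U=WWWW F=BBGG R=OORR B=GGBB L=RROO
After move 3 (F): F=GBGB U=WWOR R=WOWR D=ROYY L=RYOY
Query 1: D[3] = Y
Query 2: L[0] = R
Query 3: D[0] = R
Query 4: U[0] = W
Query 5: U[3] = R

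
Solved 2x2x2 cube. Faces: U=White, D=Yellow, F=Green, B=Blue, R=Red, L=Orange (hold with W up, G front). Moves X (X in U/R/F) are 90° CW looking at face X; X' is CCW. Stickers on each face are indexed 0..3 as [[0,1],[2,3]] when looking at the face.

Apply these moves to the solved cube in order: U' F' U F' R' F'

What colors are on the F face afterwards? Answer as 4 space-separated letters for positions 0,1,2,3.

Answer: W Y G Y

Derivation:
After move 1 (U'): U=WWWW F=OOGG R=GGRR B=RRBB L=BBOO
After move 2 (F'): F=OGOG U=WWGR R=YGYR D=BOYY L=BWOW
After move 3 (U): U=GWRW F=YGOG R=RRYR B=BWBB L=OGOW
After move 4 (F'): F=GGYO U=GWRY R=ORBR D=GWYY L=OWOR
After move 5 (R'): R=RROB U=GBRB F=GWYY D=GGYO B=YWWB
After move 6 (F'): F=WYGY U=GBRO R=GRGB D=WRYO L=OBOR
Query: F face = WYGY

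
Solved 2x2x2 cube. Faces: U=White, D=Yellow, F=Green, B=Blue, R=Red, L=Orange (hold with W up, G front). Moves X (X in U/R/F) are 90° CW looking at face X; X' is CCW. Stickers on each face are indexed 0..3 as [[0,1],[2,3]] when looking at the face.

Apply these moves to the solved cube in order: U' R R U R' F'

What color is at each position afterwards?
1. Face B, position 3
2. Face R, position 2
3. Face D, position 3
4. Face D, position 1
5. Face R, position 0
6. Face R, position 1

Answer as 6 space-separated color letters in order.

Answer: B Y R O R G

Derivation:
After move 1 (U'): U=WWWW F=OOGG R=GGRR B=RRBB L=BBOO
After move 2 (R): R=RGRG U=WOWG F=OYGY D=YBYR B=WRWB
After move 3 (R): R=RRGG U=WYWY F=OBGR D=YWYW B=GROB
After move 4 (U): U=WWYY F=RRGR R=GRGG B=BBOB L=OBOO
After move 5 (R'): R=RGGG U=WOYB F=RWGY D=YRYR B=WBWB
After move 6 (F'): F=WYRG U=WORG R=RGYG D=BOYR L=OBOY
Query 1: B[3] = B
Query 2: R[2] = Y
Query 3: D[3] = R
Query 4: D[1] = O
Query 5: R[0] = R
Query 6: R[1] = G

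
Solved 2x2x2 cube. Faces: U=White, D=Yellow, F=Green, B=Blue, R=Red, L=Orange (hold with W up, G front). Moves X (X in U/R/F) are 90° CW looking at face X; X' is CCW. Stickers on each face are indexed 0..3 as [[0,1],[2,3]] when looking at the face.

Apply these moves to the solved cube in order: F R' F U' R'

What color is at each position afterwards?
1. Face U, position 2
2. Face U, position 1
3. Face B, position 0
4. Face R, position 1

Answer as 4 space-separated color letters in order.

Answer: W R G W

Derivation:
After move 1 (F): F=GGGG U=WWOO R=WRWR D=RRYY L=OYOY
After move 2 (R'): R=RRWW U=WBOB F=GWGO D=RGYG B=YBRB
After move 3 (F): F=GGOW U=WBYY R=ORBW D=WRYG L=OROG
After move 4 (U'): U=BYWY F=OROW R=GGBW B=ORRB L=YBOG
After move 5 (R'): R=GWGB U=BRWO F=OYOY D=WRYW B=GRRB
Query 1: U[2] = W
Query 2: U[1] = R
Query 3: B[0] = G
Query 4: R[1] = W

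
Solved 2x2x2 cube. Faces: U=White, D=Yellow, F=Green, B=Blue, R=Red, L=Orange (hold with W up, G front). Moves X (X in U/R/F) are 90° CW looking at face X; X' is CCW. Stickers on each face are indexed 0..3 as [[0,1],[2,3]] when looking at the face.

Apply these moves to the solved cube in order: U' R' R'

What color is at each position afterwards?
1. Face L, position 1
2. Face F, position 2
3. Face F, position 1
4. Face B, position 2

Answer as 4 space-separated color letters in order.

After move 1 (U'): U=WWWW F=OOGG R=GGRR B=RRBB L=BBOO
After move 2 (R'): R=GRGR U=WBWR F=OWGW D=YOYG B=YRYB
After move 3 (R'): R=RRGG U=WYWY F=OBGR D=YWYW B=GROB
Query 1: L[1] = B
Query 2: F[2] = G
Query 3: F[1] = B
Query 4: B[2] = O

Answer: B G B O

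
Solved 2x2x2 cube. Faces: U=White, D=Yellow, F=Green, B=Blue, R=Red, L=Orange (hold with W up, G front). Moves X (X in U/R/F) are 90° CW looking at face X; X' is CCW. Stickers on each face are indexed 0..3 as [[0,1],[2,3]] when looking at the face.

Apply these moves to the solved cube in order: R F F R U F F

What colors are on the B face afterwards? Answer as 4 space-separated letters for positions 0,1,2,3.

After move 1 (R): R=RRRR U=WGWG F=GYGY D=YBYB B=WBWB
After move 2 (F): F=GGYY U=WGOO R=WRGR D=RRYB L=OYOB
After move 3 (F): F=YGYG U=WGBY R=OROR D=GWYB L=OROR
After move 4 (R): R=OORR U=WGBG F=YWYB D=GWYW B=YBGB
After move 5 (U): U=BWGG F=OOYB R=YBRR B=ORGB L=YWOR
After move 6 (F): F=YOBO U=BWRW R=GBGR D=RYYW L=YGOW
After move 7 (F): F=BYOO U=BWWG R=RBWR D=GGYW L=YROY
Query: B face = ORGB

Answer: O R G B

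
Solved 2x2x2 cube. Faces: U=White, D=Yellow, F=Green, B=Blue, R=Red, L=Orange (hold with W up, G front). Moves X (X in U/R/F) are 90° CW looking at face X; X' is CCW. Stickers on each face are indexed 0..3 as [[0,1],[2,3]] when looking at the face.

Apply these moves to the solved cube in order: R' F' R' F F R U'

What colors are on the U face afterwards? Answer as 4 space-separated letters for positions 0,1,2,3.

After move 1 (R'): R=RRRR U=WBWB F=GWGW D=YGYG B=YBYB
After move 2 (F'): F=WWGG U=WBRR R=GRYR D=OOYG L=OBOW
After move 3 (R'): R=RRGY U=WYRY F=WBGR D=OWYG B=GBOB
After move 4 (F): F=GWRB U=WYWB R=RRYY D=GRYG L=OOOW
After move 5 (F): F=RGBW U=WYWO R=WRBY D=YRYG L=OGOR
After move 6 (R): R=BWYR U=WGWW F=RRBG D=YOYG B=OBYB
After move 7 (U'): U=GWWW F=OGBG R=RRYR B=BWYB L=OBOR
Query: U face = GWWW

Answer: G W W W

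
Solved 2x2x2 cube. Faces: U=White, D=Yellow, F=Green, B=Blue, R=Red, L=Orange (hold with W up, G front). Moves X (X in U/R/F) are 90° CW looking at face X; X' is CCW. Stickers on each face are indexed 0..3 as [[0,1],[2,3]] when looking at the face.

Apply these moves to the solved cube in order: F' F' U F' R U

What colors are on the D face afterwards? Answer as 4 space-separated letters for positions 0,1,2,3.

Answer: G B Y O

Derivation:
After move 1 (F'): F=GGGG U=WWRR R=YRYR D=OOYY L=OWOW
After move 2 (F'): F=GGGG U=WWYY R=OROR D=WWYY L=OROR
After move 3 (U): U=YWYW F=ORGG R=BBOR B=ORBB L=GGOR
After move 4 (F'): F=RGOG U=YWBO R=WBWR D=GRYY L=GWOY
After move 5 (R): R=WWRB U=YGBG F=RROY D=GBYO B=ORWB
After move 6 (U): U=BYGG F=WWOY R=ORRB B=GWWB L=RROY
Query: D face = GBYO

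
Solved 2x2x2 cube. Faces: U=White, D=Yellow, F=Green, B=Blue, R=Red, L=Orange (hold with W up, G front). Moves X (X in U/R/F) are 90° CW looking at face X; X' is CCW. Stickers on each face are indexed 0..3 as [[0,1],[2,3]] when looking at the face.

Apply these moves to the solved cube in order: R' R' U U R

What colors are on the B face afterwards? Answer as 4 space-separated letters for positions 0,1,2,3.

After move 1 (R'): R=RRRR U=WBWB F=GWGW D=YGYG B=YBYB
After move 2 (R'): R=RRRR U=WYWY F=GBGB D=YWYW B=GBGB
After move 3 (U): U=WWYY F=RRGB R=GBRR B=OOGB L=GBOO
After move 4 (U): U=YWYW F=GBGB R=OORR B=GBGB L=RROO
After move 5 (R): R=RORO U=YBYB F=GWGW D=YGYG B=WBWB
Query: B face = WBWB

Answer: W B W B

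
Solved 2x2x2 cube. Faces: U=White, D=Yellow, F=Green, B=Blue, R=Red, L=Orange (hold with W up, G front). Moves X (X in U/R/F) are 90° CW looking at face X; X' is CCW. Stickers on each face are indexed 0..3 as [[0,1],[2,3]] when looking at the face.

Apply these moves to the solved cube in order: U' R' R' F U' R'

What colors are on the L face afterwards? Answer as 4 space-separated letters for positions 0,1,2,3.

Answer: G R O W

Derivation:
After move 1 (U'): U=WWWW F=OOGG R=GGRR B=RRBB L=BBOO
After move 2 (R'): R=GRGR U=WBWR F=OWGW D=YOYG B=YRYB
After move 3 (R'): R=RRGG U=WYWY F=OBGR D=YWYW B=GROB
After move 4 (F): F=GORB U=WYOB R=WRYG D=GRYW L=BYOW
After move 5 (U'): U=YBWO F=BYRB R=GOYG B=WROB L=GROW
After move 6 (R'): R=OGGY U=YOWW F=BBRO D=GYYB B=WRRB
Query: L face = GROW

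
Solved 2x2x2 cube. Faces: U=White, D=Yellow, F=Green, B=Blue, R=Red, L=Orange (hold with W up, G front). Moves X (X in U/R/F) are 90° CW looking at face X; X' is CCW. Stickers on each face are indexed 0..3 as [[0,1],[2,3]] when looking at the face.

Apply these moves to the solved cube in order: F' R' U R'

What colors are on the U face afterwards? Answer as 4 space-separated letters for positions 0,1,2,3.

After move 1 (F'): F=GGGG U=WWRR R=YRYR D=OOYY L=OWOW
After move 2 (R'): R=RRYY U=WBRB F=GWGR D=OGYG B=YBOB
After move 3 (U): U=RWBB F=RRGR R=YBYY B=OWOB L=GWOW
After move 4 (R'): R=BYYY U=ROBO F=RWGB D=ORYR B=GWGB
Query: U face = ROBO

Answer: R O B O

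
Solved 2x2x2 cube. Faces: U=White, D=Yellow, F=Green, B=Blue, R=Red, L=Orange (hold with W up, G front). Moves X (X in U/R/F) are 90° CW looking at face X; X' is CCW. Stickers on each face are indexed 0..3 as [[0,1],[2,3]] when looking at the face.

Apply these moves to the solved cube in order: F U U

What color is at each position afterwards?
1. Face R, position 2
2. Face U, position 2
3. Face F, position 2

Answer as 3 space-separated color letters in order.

Answer: W W G

Derivation:
After move 1 (F): F=GGGG U=WWOO R=WRWR D=RRYY L=OYOY
After move 2 (U): U=OWOW F=WRGG R=BBWR B=OYBB L=GGOY
After move 3 (U): U=OOWW F=BBGG R=OYWR B=GGBB L=WROY
Query 1: R[2] = W
Query 2: U[2] = W
Query 3: F[2] = G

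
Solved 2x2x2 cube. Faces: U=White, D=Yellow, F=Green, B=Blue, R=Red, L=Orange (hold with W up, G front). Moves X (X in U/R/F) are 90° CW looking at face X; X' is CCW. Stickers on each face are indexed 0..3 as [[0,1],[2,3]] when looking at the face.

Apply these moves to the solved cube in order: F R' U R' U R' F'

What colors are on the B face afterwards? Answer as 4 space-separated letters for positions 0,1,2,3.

Answer: O W R B

Derivation:
After move 1 (F): F=GGGG U=WWOO R=WRWR D=RRYY L=OYOY
After move 2 (R'): R=RRWW U=WBOB F=GWGO D=RGYG B=YBRB
After move 3 (U): U=OWBB F=RRGO R=YBWW B=OYRB L=GWOY
After move 4 (R'): R=BWYW U=ORBO F=RWGB D=RRYO B=GYGB
After move 5 (U): U=BOOR F=BWGB R=GYYW B=GWGB L=RWOY
After move 6 (R'): R=YWGY U=BGOG F=BOGR D=RWYB B=OWRB
After move 7 (F'): F=ORBG U=BGYG R=WWRY D=WYYB L=RGOO
Query: B face = OWRB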